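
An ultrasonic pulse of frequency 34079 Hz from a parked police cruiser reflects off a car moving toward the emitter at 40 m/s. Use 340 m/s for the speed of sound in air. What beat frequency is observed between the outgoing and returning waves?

9088 Hz

At the car (a moving observer), f₁ = f₀ · (v + u)/v = 34079 × 380/340 ≈ 38088 Hz.
On reflection it acts as a source moving toward the stationary detector: f₂ = f₁ · v/(v − u) = 38088 × 340/300 ≈ 43167 Hz.
Equivalently f₂ = f₀ · (v + u)/(v − u).
Beat frequency: |f₂ − f₀| = 2u·f₀/(v − u) = 2 × 40 × 34079/300 ≈ 9088 Hz.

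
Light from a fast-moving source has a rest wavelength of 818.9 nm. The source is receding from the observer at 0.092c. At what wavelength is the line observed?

Relativistic Doppler for wavelength: λ' = λ₀ · √((1 + β)/(1 − β)).
λ' = 818.9 × √(1.0920/0.9080) = 818.9 × 1.09665 ≈ 898.0 nm.

898.0 nm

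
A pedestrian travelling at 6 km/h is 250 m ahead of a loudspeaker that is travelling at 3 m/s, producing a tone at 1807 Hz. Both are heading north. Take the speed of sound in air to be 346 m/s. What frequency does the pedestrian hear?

1814 Hz

6 km/h = 1.667 m/s.
The pedestrian is ahead, so the loudspeaker is moving toward it while the pedestrian is moving away from the loudspeaker.
Both move, so f' = f · (v − v_o)/(v − v_s).
f' = 1807 × (346 − 1.667)/(346 − 3) = 1807 × 344.33/343 ≈ 1814 Hz.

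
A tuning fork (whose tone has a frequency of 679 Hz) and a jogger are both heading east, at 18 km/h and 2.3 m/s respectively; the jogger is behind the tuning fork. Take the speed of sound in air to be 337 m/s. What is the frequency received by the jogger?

18 km/h = 5 m/s.
The jogger is behind, so the tuning fork is moving away from it while the jogger is moving toward the tuning fork.
Both move, so f' = f · (v + v_o)/(v + v_s).
f' = 679 × (337 + 2.3)/(337 + 5) = 679 × 339.3/342 ≈ 674 Hz.

674 Hz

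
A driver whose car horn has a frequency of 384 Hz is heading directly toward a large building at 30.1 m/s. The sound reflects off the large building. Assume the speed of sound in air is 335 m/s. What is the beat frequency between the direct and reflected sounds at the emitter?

The large building receives the sound from a moving source: f₁ = f₀ · v/(v − v_e) = 384 × 335/304.9 ≈ 421.9 Hz.
On the return leg the driver is a moving observer: f₂ = f₁ · (v + v_e)/v = 421.9 × 365.1/335 ≈ 459.8 Hz.
Equivalently f₂ = f₀ · (v + v_e)/(v − v_e).
Beat against the emitted tone: |f₂ − f₀| = 2v_e·f₀/(v − v_e) = 2 × 30.1 × 384/304.9 ≈ 76 Hz.

76 Hz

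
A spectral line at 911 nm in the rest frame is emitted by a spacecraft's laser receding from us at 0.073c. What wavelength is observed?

Relativistic Doppler for wavelength: λ' = λ₀ · √((1 + β)/(1 − β)).
λ' = 911 × √(1.0730/0.9270) = 911 × 1.07587 ≈ 980.1 nm.

980.1 nm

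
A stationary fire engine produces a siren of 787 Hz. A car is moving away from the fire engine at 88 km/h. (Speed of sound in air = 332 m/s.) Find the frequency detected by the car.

729 Hz

88 km/h = 24.44 m/s.
Moving observer, stationary source: f' = f · (v − v_o)/v.
f' = 787 × (332 − 24.44)/332 = 787 × 307.56/332 ≈ 729 Hz.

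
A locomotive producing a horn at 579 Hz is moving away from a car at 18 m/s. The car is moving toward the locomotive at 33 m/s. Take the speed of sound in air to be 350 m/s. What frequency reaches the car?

603 Hz

General Doppler shift: f' = f · (v + v_o)/(v + v_s).
f' = 579 × (350 + 33)/(350 + 18) = 579 × 383/368 ≈ 603 Hz.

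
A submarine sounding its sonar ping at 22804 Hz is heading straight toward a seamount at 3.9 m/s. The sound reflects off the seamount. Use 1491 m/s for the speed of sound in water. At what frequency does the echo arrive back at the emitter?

The seamount receives the sound from a moving source: f₁ = f₀ · v/(v − v_e) = 22804 × 1491/1487.1 ≈ 22864 Hz.
On the return leg the submarine is a moving observer: f₂ = f₁ · (v + v_e)/v = 22864 × 1494.9/1491 ≈ 22924 Hz.

22924 Hz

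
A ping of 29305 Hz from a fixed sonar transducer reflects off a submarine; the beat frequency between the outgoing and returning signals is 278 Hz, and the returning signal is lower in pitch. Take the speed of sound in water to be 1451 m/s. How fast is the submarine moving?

Double Doppler shift off a moving reflector: f₂ = f₀ · (v + u)/(v − u) (u > 0 toward emitter).
Returning signal is lower, so f₂ = f₀ − Δf = 29305 − 278 = 29027 Hz.
Rearranging, u = v · (f₂ − f₀)/(f₂ + f₀) = 1451 × -278/58332 ≈ -6.9 m/s.
So the submarine is moving at 6.9 m/s away from the emitter.

6.9 m/s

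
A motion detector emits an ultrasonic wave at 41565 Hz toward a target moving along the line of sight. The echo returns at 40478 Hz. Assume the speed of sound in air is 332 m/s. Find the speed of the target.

4.4 m/s

Double Doppler shift off a moving reflector: f₂ = f₀ · (v + u)/(v − u) (u > 0 toward emitter).
Rearranging, u = v · (f₂ − f₀)/(f₂ + f₀) = 332 × -1087/82043 ≈ -4.4 m/s.
So the target is moving at 4.4 m/s away from the emitter.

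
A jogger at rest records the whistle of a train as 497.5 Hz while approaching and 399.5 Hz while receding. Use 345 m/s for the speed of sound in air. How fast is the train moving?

f₁/f₂ = (v + v_s)/(v − v_s), so v_s = v · (f₁ − f₂)/(f₁ + f₂).
v_s = 345 × (497.5 − 399.5)/(497.5 + 399.5) = 345 × 98.0/897.0 ≈ 38 m/s.

38 m/s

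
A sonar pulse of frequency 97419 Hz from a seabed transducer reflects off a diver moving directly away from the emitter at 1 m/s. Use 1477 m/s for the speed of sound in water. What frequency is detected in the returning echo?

The diver first receives the wave as a moving observer: f₁ = f₀ · (v − u)/v = 97419 × (1477 − 1)/1477 ≈ 97353 Hz.
The reflection then acts as a moving source: f₂ = f₁ · v/(v + u) ≈ 97287 Hz.
Equivalently f₂ = f₀ · (v − u)/(v + u).

97287 Hz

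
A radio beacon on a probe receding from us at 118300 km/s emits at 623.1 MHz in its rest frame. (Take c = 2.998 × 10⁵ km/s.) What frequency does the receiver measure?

410.5 MHz

β = v/c = 118300/299800 = 0.3946.
Relativistic Doppler for frequency: f' = f₀ · √((1 − β)/(1 + β)).
f' = 623.1 × √(0.6054/1.3946) = 623.1 × 0.65887 ≈ 410.5 MHz.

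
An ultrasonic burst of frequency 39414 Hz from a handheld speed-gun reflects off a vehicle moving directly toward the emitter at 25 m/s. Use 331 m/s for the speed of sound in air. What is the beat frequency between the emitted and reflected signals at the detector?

At the vehicle (a moving observer), f₁ = f₀ · (v + u)/v = 39414 × 356/331 ≈ 42391 Hz.
On reflection it acts as a source moving toward the stationary detector: f₂ = f₁ · v/(v − u) = 42391 × 331/306 ≈ 45854 Hz.
Beat frequency: |f₂ − f₀| = 2u·f₀/(v − u) = 2 × 25 × 39414/306 ≈ 6440 Hz.

6440 Hz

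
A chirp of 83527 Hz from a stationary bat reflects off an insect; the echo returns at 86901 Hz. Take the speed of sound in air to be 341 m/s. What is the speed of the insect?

Double Doppler shift off a moving reflector: f₂ = f₀ · (v + u)/(v − u) (u > 0 toward emitter).
Rearranging, u = v · (f₂ − f₀)/(f₂ + f₀) = 341 × 3374/170428 ≈ 6.8 m/s.
So the insect is moving at 6.8 m/s toward the emitter.

6.8 m/s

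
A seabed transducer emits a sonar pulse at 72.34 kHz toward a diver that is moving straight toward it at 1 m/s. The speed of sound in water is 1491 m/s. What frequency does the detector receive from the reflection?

The diver first receives the wave as a moving observer: f₁ = f₀ · (v + u)/v = 72.34 × (1491 + 1)/1491 ≈ 72.4 kHz.
The reflection then acts as a moving source: f₂ = f₁ · v/(v − u) ≈ 72.4 kHz.

72.4 kHz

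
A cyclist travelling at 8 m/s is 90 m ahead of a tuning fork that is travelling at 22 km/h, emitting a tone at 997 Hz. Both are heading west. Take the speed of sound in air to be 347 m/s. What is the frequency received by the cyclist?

991 Hz

22 km/h = 6.111 m/s.
The cyclist is ahead, so the tuning fork is moving toward it while the cyclist is moving away from the tuning fork.
Both move, so f' = f · (v − v_o)/(v − v_s).
f' = 997 × (347 − 8)/(347 − 6.111) = 997 × 339/340.89 ≈ 991 Hz.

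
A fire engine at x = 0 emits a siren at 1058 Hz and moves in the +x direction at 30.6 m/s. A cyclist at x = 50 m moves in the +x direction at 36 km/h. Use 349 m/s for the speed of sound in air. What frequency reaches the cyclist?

1126 Hz

36 km/h = 10 m/s.
The observer lies on the +x side, so the source is heading toward the observer and the observer is heading away from the source.
With source approaching and observer receding, f' = f · (v − v_o)/(v − v_s).
f' = 1058 × (349 − 10)/(349 − 30.6) = 1058 × 339/318.4 ≈ 1126 Hz.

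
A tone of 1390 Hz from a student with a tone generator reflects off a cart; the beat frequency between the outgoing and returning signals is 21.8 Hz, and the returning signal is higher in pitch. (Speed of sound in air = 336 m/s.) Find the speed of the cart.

2.61 m/s

Double Doppler shift off a moving reflector: f₂ = f₀ · (v + u)/(v − u) (u > 0 toward emitter).
Returning signal is higher, so f₂ = f₀ + Δf = 1390 + 21.8 = 1411.8 Hz.
Rearranging, u = v · (f₂ − f₀)/(f₂ + f₀) = 336 × 21.8/2801.8 ≈ 2.61 m/s.
So the cart is moving at 2.61 m/s toward the emitter.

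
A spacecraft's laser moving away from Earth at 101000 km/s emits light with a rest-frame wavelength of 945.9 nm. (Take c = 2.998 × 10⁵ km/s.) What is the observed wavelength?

1343.1 nm

β = v/c = 101000/299800 = 0.3369.
Relativistic Doppler for wavelength: λ' = λ₀ · √((1 + β)/(1 − β)).
λ' = 945.9 × √(1.3369/0.6631) = 945.9 × 1.41989 ≈ 1343.1 nm.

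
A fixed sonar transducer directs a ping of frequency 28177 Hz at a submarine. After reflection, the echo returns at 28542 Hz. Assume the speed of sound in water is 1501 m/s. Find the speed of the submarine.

9.7 m/s

Double Doppler shift off a moving reflector: f₂ = f₀ · (v + u)/(v − u) (u > 0 toward emitter).
Rearranging, u = v · (f₂ − f₀)/(f₂ + f₀) = 1501 × 365/56719 ≈ 9.7 m/s.
So the submarine is moving at 9.7 m/s toward the emitter.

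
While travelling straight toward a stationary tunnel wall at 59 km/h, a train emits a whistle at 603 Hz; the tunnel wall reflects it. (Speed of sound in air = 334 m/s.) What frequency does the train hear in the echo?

59 km/h = 16.39 m/s.
The tunnel wall receives the sound from a moving source: f₁ = f₀ · v/(v − v_e) = 603 × 334/317.61 ≈ 634 Hz.
On the return leg the train is a moving observer: f₂ = f₁ · (v + v_e)/v = 634 × 350.39/334 ≈ 665 Hz.
Equivalently f₂ = f₀ · (v + v_e)/(v − v_e).

665 Hz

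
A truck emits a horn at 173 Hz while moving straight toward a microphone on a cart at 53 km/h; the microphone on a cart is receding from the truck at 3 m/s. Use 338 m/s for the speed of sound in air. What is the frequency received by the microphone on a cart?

179 Hz

53 km/h = 14.72 m/s.
With source approaching and observer receding, f' = f · (v − v_o)/(v − v_s).
f' = 173 × (338 − 3)/(338 − 14.72) = 173 × 335/323.28 ≈ 179 Hz.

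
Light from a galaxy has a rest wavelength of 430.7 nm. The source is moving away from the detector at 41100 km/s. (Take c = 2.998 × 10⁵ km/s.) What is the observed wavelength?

β = v/c = 41100/299800 = 0.1371.
Relativistic Doppler for wavelength: λ' = λ₀ · √((1 + β)/(1 − β)).
λ' = 430.7 × √(1.1371/0.8629) = 430.7 × 1.14793 ≈ 494.4 nm.

494.4 nm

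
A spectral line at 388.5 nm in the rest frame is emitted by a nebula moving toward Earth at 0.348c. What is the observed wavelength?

Relativistic Doppler for wavelength: λ' = λ₀ · √((1 − β)/(1 + β)).
λ' = 388.5 × √(0.6520/1.3480) = 388.5 × 0.69547 ≈ 270.2 nm.

270.2 nm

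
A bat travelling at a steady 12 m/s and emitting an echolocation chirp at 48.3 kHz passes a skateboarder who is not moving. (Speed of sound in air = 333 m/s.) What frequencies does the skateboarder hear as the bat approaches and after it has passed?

Approaching: f₁ = f · v/(v − v_s) = 48.3 × 333/321 ≈ 50.1 kHz.
Receding: f₂ = f · v/(v + v_s) = 48.3 × 333/345 ≈ 46.6 kHz.

50.1 kHz approaching; 46.6 kHz receding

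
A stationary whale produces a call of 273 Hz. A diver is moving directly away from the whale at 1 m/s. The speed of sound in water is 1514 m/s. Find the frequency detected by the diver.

Moving observer, stationary source: f' = f · (v − v_o)/v.
f' = 273 × (1514 − 1)/1514 = 273 × 1513/1514 ≈ 273 Hz.

273 Hz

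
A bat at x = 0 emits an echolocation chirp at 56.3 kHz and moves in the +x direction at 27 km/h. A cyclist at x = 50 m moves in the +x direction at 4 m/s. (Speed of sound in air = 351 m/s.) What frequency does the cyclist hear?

56.9 kHz

27 km/h = 7.5 m/s.
The observer lies on the +x side, so the source is heading toward the observer and the observer is heading away from the source.
Both move, so f' = f · (v − v_o)/(v − v_s).
f' = 56.3 × (351 − 4)/(351 − 7.5) = 56.3 × 347/343.5 ≈ 56.9 kHz.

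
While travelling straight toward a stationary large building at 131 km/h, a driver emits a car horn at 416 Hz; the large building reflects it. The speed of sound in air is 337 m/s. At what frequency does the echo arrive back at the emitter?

131 km/h = 36.39 m/s.
The large building receives the sound from a moving source: f₁ = f₀ · v/(v − v_e) = 416 × 337/300.61 ≈ 466 Hz.
On the return leg the driver is a moving observer: f₂ = f₁ · (v + v_e)/v = 466 × 373.39/337 ≈ 517 Hz.

517 Hz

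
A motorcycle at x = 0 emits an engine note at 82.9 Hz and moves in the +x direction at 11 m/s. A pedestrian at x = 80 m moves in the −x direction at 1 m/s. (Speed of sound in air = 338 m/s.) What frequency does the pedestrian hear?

The observer lies on the +x side, so the source is heading toward the observer and the observer is heading toward the source.
Both move, so f' = f · (v + v_o)/(v − v_s).
f' = 82.9 × (338 + 1)/(338 − 11) = 82.9 × 339/327 ≈ 86 Hz.

86 Hz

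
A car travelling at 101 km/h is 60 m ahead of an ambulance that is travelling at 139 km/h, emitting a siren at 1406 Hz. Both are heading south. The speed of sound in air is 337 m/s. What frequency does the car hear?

1456 Hz

139 km/h = 38.61 m/s; 101 km/h = 28.06 m/s.
The car is ahead, so the ambulance is moving toward it while the car is moving away from the ambulance.
Both move, so f' = f · (v − v_o)/(v − v_s).
f' = 1406 × (337 − 28.06)/(337 − 38.61) = 1406 × 308.94/298.39 ≈ 1456 Hz.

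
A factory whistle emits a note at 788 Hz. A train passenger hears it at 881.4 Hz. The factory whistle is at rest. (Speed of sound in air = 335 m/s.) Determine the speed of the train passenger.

40 m/s

f' > f, so the train passenger is approaching.
f' = f · (v + v_o)/v ⇒ v_o = v · |f'/f − 1|.
v_o = 335 × |881.4/788 − 1| = 335 × 0.1185 ≈ 40 m/s.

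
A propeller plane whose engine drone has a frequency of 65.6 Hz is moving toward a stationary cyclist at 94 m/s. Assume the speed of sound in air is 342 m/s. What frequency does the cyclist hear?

Only the source moves, toward the listener, so f' = f · v/(v − v_s).
f' = 65.6 × 342/(342 − 94) = 65.6 × 342/248 ≈ 90 Hz.

90 Hz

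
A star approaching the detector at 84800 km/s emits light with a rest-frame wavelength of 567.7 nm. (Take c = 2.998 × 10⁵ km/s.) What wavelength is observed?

β = v/c = 84800/299800 = 0.2829.
Relativistic Doppler for wavelength: λ' = λ₀ · √((1 − β)/(1 + β)).
λ' = 567.7 × √(0.7171/1.2829) = 567.7 × 0.74768 ≈ 424.5 nm.

424.5 nm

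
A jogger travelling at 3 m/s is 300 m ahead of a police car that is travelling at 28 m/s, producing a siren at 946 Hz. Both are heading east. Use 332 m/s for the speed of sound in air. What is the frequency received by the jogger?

1024 Hz

The jogger is ahead, so the police car is moving toward it while the jogger is moving away from the police car.
Both move, so f' = f · (v − v_o)/(v − v_s).
f' = 946 × (332 − 3)/(332 − 28) = 946 × 329/304 ≈ 1024 Hz.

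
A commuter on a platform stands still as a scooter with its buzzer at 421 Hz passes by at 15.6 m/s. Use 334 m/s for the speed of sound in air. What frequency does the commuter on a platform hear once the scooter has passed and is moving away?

402 Hz

Receding: f₂ = f · v/(v + v_s) = 421 × 334/349.6 ≈ 402 Hz.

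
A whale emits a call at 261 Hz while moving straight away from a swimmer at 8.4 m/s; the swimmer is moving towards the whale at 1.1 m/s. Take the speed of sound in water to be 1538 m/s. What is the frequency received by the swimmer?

Both move, so f' = f · (v + v_o)/(v + v_s).
f' = 261 × (1538 + 1.1)/(1538 + 8.4) = 261 × 1539.1/1546.4 ≈ 260 Hz.

260 Hz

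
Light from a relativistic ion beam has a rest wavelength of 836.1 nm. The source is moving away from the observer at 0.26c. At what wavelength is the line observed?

Relativistic Doppler for wavelength: λ' = λ₀ · √((1 + β)/(1 − β)).
λ' = 836.1 × √(1.2600/0.7400) = 836.1 × 1.30488 ≈ 1091.0 nm.

1091.0 nm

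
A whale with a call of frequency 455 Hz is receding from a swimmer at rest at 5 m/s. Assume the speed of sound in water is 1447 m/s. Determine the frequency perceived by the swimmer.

Moving source, stationary observer: f' = f · v/(v + v_s) since the source is receding.
f' = 455 × 1447/(1447 + 5) = 455 × 1447/1452 ≈ 453 Hz.

453 Hz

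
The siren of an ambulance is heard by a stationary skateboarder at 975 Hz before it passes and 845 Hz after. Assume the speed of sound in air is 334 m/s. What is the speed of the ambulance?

f₁/f₂ = (v + v_s)/(v − v_s), so v_s = v · (f₁ − f₂)/(f₁ + f₂).
v_s = 334 × (975 − 845)/(975 + 845) = 334 × 130/1820 ≈ 23.9 m/s.

23.9 m/s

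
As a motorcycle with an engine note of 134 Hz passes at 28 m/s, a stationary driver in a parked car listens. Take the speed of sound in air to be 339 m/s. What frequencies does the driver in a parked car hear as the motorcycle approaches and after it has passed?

Approaching: f₁ = f · v/(v − v_s) = 134 × 339/311 ≈ 146 Hz.
Receding: f₂ = f · v/(v + v_s) = 134 × 339/367 ≈ 124 Hz.

146 Hz approaching; 124 Hz receding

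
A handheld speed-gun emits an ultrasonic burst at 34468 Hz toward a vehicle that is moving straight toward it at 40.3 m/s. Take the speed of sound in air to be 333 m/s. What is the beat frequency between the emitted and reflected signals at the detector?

9491 Hz

At the vehicle (a moving observer), f₁ = f₀ · (v + u)/v = 34468 × 373.3/333 ≈ 38639 Hz.
The reflection then acts as a moving source: f₂ = f₁ · v/(v − u) ≈ 43959 Hz.
Equivalently f₂ = f₀ · (v + u)/(v − u).
Beat frequency: |f₂ − f₀| = 2u·f₀/(v − u) = 2 × 40.3 × 34468/292.7 ≈ 9491 Hz.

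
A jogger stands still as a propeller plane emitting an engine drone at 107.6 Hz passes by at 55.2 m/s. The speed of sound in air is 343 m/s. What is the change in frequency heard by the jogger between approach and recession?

35.6 Hz

Approaching: f₁ = f · v/(v − v_s) = 107.6 × 343/287.8 ≈ 128.2 Hz.
Receding: f₂ = f · v/(v + v_s) = 107.6 × 343/398.2 ≈ 92.7 Hz.
Drop: f₁ − f₂ = 2f·v·v_s/(v² − v_s²) = 2 × 107.6 × 343 × 55.2/(343² − 55.2²) ≈ 35.6 Hz.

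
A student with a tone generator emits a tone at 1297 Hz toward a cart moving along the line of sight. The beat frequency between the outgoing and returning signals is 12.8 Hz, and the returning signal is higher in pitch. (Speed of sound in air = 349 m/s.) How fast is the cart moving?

Double Doppler shift off a moving reflector: f₂ = f₀ · (v + u)/(v − u) (u > 0 toward emitter).
Returning signal is higher, so f₂ = f₀ + Δf = 1297 + 12.8 = 1309.8 Hz.
Rearranging, u = v · (f₂ − f₀)/(f₂ + f₀) = 349 × 12.8/2606.8 ≈ 1.71 m/s.
So the cart is moving at 1.71 m/s toward the emitter.

1.71 m/s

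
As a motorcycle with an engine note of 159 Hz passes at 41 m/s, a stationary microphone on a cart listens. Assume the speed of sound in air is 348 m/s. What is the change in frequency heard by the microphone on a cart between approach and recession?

38.0 Hz

Approaching: f₁ = f · v/(v − v_s) = 159 × 348/307 ≈ 180.2 Hz.
Receding: f₂ = f · v/(v + v_s) = 159 × 348/389 ≈ 142.2 Hz.
Drop: f₁ − f₂ = 2f·v·v_s/(v² − v_s²) = 2 × 159 × 348 × 41/(348² − 41²) ≈ 38.0 Hz.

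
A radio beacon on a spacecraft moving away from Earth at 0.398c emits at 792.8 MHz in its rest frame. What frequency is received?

520.2 MHz

Relativistic Doppler for frequency: f' = f₀ · √((1 − β)/(1 + β)).
f' = 792.8 × √(0.6020/1.3980) = 792.8 × 0.65621 ≈ 520.2 MHz.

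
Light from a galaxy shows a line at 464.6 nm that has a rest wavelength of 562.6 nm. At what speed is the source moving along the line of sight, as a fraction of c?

0.189

λ'/λ₀ = 0.8258 < 1 (blueshift), so the source is approaching.
λ'/λ₀ = √((1 − β)/(1 + β)) for an approaching source ⇒ β = (1 − r²)/(1 + r²) with r = λ'/λ₀.
β = (1 − 0.6820)/(1 + 0.6820) ≈ 0.189.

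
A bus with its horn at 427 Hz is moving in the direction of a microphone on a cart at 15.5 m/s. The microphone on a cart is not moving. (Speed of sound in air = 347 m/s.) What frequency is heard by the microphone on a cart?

447 Hz

Moving source, stationary observer: f' = f · v/(v − v_s) since the source is approaching.
f' = 427 × 347/(347 − 15.5) = 427 × 347/331.5 ≈ 447 Hz.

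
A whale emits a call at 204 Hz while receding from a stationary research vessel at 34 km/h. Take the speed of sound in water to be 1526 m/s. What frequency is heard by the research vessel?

203 Hz

34 km/h = 9.444 m/s.
Moving source, stationary observer: f' = f · v/(v + v_s) since the source is receding.
f' = 204 × 1526/(1526 + 9.444) = 204 × 1526/1535 ≈ 203 Hz.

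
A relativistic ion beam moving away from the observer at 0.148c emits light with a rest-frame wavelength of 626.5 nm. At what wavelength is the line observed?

727.2 nm

Relativistic Doppler for wavelength: λ' = λ₀ · √((1 + β)/(1 − β)).
λ' = 626.5 × √(1.1480/0.8520) = 626.5 × 1.16078 ≈ 727.2 nm.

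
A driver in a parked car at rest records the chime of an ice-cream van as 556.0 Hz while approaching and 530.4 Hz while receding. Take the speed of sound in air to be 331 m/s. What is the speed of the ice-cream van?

7.8 m/s

f₁/f₂ = (v + v_s)/(v − v_s), so v_s = v · (f₁ − f₂)/(f₁ + f₂).
v_s = 331 × (556.0 − 530.4)/(556.0 + 530.4) = 331 × 25.6/1086.4 ≈ 7.8 m/s.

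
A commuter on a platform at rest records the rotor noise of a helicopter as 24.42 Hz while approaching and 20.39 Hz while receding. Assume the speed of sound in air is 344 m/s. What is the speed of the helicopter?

f₁/f₂ = (v + v_s)/(v − v_s), so v_s = v · (f₁ − f₂)/(f₁ + f₂).
v_s = 344 × (24.42 − 20.39)/(24.42 + 20.39) = 344 × 4.03/44.81 ≈ 31 m/s.

31 m/s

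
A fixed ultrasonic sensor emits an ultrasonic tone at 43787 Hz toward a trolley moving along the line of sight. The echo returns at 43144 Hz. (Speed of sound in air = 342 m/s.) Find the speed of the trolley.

Double Doppler shift off a moving reflector: f₂ = f₀ · (v + u)/(v − u) (u > 0 toward emitter).
Rearranging, u = v · (f₂ − f₀)/(f₂ + f₀) = 342 × -643/86931 ≈ -2.53 m/s.
So the trolley is moving at 2.53 m/s away from the emitter.

2.53 m/s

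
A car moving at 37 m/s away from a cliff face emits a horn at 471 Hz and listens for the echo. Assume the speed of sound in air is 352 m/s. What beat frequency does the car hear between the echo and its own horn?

90 Hz

The cliff face receives the sound from a moving source: f₁ = f₀ · v/(v + v_e) = 471 × 352/389 ≈ 426.2 Hz.
On the return leg the car is a moving observer: f₂ = f₁ · (v − v_e)/v = 426.2 × 315/352 ≈ 381.4 Hz.
Beat against the emitted tone: |f₂ − f₀| = 2v_e·f₀/(v + v_e) = 2 × 37 × 471/389 ≈ 90 Hz.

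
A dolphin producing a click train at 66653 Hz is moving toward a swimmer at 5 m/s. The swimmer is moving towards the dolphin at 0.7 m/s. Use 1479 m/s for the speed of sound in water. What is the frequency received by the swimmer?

General Doppler shift: f' = f · (v + v_o)/(v − v_s).
f' = 66653 × (1479 + 0.7)/(1479 − 5) = 66653 × 1479.7/1474 ≈ 66911 Hz.

66911 Hz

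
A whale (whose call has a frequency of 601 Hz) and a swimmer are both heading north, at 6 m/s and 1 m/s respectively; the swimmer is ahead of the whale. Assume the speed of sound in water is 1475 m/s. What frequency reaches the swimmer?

The swimmer is ahead, so the whale is moving toward it while the swimmer is moving away from the whale.
With source approaching and observer receding, f' = f · (v − v_o)/(v − v_s).
f' = 601 × (1475 − 1)/(1475 − 6) = 601 × 1474/1469 ≈ 603 Hz.

603 Hz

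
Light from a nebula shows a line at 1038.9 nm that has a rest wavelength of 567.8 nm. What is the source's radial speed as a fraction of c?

λ'/λ₀ = 1.8297 > 1 (redshift), so the source is receding.
λ'/λ₀ = √((1 + β)/(1 − β)) for a receding source ⇒ β = (r² − 1)/(r² + 1) with r = λ'/λ₀.
β = (3.3478 − 1)/(3.3478 + 1) ≈ 0.540.

0.540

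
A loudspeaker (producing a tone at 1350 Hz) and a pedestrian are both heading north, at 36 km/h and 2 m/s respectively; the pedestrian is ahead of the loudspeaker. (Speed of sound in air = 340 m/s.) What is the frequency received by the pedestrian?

1383 Hz

36 km/h = 10 m/s.
The pedestrian is ahead, so the loudspeaker is moving toward it while the pedestrian is moving away from the loudspeaker.
General Doppler shift: f' = f · (v − v_o)/(v − v_s).
f' = 1350 × (340 − 2)/(340 − 10) = 1350 × 338/330 ≈ 1383 Hz.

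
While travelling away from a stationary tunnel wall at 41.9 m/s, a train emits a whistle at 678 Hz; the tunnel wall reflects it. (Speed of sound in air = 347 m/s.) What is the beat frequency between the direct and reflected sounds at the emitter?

The tunnel wall receives the sound from a moving source: f₁ = f₀ · v/(v + v_e) = 678 × 347/388.9 ≈ 605.0 Hz.
On the return leg the train is a moving observer: f₂ = f₁ · (v − v_e)/v = 605.0 × 305.1/347 ≈ 531.9 Hz.
Equivalently f₂ = f₀ · (v − v_e)/(v + v_e).
Beat against the emitted tone: |f₂ − f₀| = 2v_e·f₀/(v + v_e) = 2 × 41.9 × 678/388.9 ≈ 146 Hz.

146 Hz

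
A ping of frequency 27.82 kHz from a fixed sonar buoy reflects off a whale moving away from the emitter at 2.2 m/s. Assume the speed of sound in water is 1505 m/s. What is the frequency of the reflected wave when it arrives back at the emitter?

The whale first receives the wave as a moving observer: f₁ = f₀ · (v − u)/v = 27.82 × (1505 − 2.2)/1505 ≈ 27.8 kHz.
On reflection it acts as a source moving away from the stationary detector: f₂ = f₁ · v/(v + u) = 27.8 × 1505/1507.2 ≈ 27.7 kHz.
Equivalently f₂ = f₀ · (v − u)/(v + u).

27.7 kHz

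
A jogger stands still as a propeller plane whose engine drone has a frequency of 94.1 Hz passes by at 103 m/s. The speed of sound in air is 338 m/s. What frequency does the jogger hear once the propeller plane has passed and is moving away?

72 Hz

Receding: f₂ = f · v/(v + v_s) = 94.1 × 338/441 ≈ 72 Hz.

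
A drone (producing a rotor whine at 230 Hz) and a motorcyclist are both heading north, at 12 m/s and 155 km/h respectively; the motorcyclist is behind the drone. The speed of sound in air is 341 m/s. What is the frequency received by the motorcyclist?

250 Hz

155 km/h = 43.06 m/s.
The motorcyclist is behind, so the drone is moving away from it while the motorcyclist is moving toward the drone.
With source receding and observer approaching, f' = f · (v + v_o)/(v + v_s).
f' = 230 × (341 + 43.06)/(341 + 12) = 230 × 384.06/353 ≈ 250 Hz.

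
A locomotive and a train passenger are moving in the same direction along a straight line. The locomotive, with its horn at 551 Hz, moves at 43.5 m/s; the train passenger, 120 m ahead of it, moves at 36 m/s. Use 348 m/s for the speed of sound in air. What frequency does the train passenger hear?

The train passenger is ahead, so the locomotive is moving toward it while the train passenger is moving away from the locomotive.
General Doppler shift: f' = f · (v − v_o)/(v − v_s).
f' = 551 × (348 − 36)/(348 − 43.5) = 551 × 312/304.5 ≈ 565 Hz.

565 Hz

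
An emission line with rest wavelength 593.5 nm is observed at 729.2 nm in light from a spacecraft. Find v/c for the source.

λ'/λ₀ = 1.2286 > 1 (redshift), so the source is receding.
λ'/λ₀ = √((1 + β)/(1 − β)) for a receding source ⇒ β = (r² − 1)/(r² + 1) with r = λ'/λ₀.
β = (1.5096 − 1)/(1.5096 + 1) ≈ 0.203.

0.203c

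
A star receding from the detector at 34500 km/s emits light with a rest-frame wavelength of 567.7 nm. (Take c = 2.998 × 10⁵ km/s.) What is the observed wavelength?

β = v/c = 34500/299800 = 0.1151.
Relativistic Doppler for wavelength: λ' = λ₀ · √((1 + β)/(1 − β)).
λ' = 567.7 × √(1.1151/0.8849) = 567.7 × 1.12253 ≈ 637.3 nm.

637.3 nm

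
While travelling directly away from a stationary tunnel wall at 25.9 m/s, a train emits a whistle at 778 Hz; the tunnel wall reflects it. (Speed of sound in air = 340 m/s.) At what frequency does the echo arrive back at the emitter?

668 Hz

The tunnel wall receives the sound from a moving source: f₁ = f₀ · v/(v + v_e) = 778 × 340/365.9 ≈ 723 Hz.
On the return leg the train is a moving observer: f₂ = f₁ · (v − v_e)/v = 723 × 314.1/340 ≈ 668 Hz.
Equivalently f₂ = f₀ · (v − v_e)/(v + v_e).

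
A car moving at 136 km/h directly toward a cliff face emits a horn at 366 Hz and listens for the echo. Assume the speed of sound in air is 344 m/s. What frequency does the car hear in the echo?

136 km/h = 37.78 m/s.
The cliff face receives the sound from a moving source: f₁ = f₀ · v/(v − v_e) = 366 × 344/306.22 ≈ 411 Hz.
On the return leg the car is a moving observer: f₂ = f₁ · (v + v_e)/v = 411 × 381.78/344 ≈ 456 Hz.

456 Hz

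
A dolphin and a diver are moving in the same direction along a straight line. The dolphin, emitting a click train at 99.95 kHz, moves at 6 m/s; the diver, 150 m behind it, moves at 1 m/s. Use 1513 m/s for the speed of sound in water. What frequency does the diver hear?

99.6 kHz

The diver is behind, so the dolphin is moving away from it while the diver is moving toward the dolphin.
General Doppler shift: f' = f · (v + v_o)/(v + v_s).
f' = 99.95 × (1513 + 1)/(1513 + 6) = 99.95 × 1514/1519 ≈ 99.6 kHz.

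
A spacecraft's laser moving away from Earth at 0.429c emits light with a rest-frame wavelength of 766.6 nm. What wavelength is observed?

Relativistic Doppler for wavelength: λ' = λ₀ · √((1 + β)/(1 − β)).
λ' = 766.6 × √(1.4290/0.5710) = 766.6 × 1.58197 ≈ 1212.7 nm.

1212.7 nm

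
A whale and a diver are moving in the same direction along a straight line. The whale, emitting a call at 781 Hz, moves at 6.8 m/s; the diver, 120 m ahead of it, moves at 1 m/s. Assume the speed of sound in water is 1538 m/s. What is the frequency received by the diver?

784 Hz

The diver is ahead, so the whale is moving toward it while the diver is moving away from the whale.
With source approaching and observer receding, f' = f · (v − v_o)/(v − v_s).
f' = 781 × (1538 − 1)/(1538 − 6.8) = 781 × 1537/1531.2 ≈ 784 Hz.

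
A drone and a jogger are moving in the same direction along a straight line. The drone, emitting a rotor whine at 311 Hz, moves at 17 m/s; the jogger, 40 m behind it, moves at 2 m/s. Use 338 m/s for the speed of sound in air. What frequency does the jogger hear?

The jogger is behind, so the drone is moving away from it while the jogger is moving toward the drone.
With source receding and observer approaching, f' = f · (v + v_o)/(v + v_s).
f' = 311 × (338 + 2)/(338 + 17) = 311 × 340/355 ≈ 298 Hz.

298 Hz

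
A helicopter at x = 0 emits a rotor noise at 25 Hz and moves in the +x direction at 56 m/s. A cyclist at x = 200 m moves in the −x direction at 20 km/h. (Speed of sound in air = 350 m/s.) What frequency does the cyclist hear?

20 km/h = 5.556 m/s.
The observer lies on the +x side, so the source is heading toward the observer and the observer is heading toward the source.
General Doppler shift: f' = f · (v + v_o)/(v − v_s).
f' = 25 × (350 + 5.556)/(350 − 56) = 25 × 355.56/294 ≈ 30.2 Hz.

30.2 Hz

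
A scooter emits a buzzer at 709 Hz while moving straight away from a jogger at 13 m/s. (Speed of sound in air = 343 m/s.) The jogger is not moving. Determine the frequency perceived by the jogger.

With the source moving away from a stationary observer, f' = f · v/(v + v_s).
f' = 709 × 343/(343 + 13) = 709 × 343/356 ≈ 683 Hz.

683 Hz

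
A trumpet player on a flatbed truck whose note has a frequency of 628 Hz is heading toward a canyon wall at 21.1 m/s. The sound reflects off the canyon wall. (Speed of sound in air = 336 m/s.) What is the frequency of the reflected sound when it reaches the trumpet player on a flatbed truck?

The canyon wall receives the sound from a moving source: f₁ = f₀ · v/(v − v_e) = 628 × 336/314.9 ≈ 670 Hz.
On the return leg the trumpet player on a flatbed truck is a moving observer: f₂ = f₁ · (v + v_e)/v = 670 × 357.1/336 ≈ 712 Hz.
Equivalently f₂ = f₀ · (v + v_e)/(v − v_e).

712 Hz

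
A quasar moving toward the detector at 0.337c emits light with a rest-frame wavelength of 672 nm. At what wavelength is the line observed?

473.2 nm

Relativistic Doppler for wavelength: λ' = λ₀ · √((1 − β)/(1 + β)).
λ' = 672 × √(0.6630/1.3370) = 672 × 0.70419 ≈ 473.2 nm.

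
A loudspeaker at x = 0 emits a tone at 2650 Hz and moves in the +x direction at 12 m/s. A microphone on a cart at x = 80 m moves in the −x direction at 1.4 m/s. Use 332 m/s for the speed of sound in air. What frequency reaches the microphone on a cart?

2761 Hz

The observer lies on the +x side, so the source is heading toward the observer and the observer is heading toward the source.
With source approaching and observer approaching, f' = f · (v + v_o)/(v − v_s).
f' = 2650 × (332 + 1.4)/(332 − 12) = 2650 × 333.4/320 ≈ 2761 Hz.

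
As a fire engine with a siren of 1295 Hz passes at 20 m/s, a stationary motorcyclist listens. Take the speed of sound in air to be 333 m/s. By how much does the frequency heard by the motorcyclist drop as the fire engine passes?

Approaching: f₁ = f · v/(v − v_s) = 1295 × 333/313 ≈ 1378 Hz.
Receding: f₂ = f · v/(v + v_s) = 1295 × 333/353 ≈ 1222 Hz.
Drop: f₁ − f₂ = 2f·v·v_s/(v² − v_s²) = 2 × 1295 × 333 × 20/(333² − 20²) ≈ 156 Hz.

156 Hz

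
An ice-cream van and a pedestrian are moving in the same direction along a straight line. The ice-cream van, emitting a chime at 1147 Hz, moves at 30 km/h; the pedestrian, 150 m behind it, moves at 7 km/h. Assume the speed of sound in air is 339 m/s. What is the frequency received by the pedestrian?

30 km/h = 8.333 m/s; 7 km/h = 1.944 m/s.
The pedestrian is behind, so the ice-cream van is moving away from it while the pedestrian is moving toward the ice-cream van.
With source receding and observer approaching, f' = f · (v + v_o)/(v + v_s).
f' = 1147 × (339 + 1.944)/(339 + 8.333) = 1147 × 340.94/347.33 ≈ 1126 Hz.

1126 Hz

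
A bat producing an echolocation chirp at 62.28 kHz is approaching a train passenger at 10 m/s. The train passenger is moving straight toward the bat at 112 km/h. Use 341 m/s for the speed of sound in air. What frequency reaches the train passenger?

70.0 kHz

112 km/h = 31.11 m/s.
Both move, so f' = f · (v + v_o)/(v − v_s).
f' = 62.28 × (341 + 31.11)/(341 − 10) = 62.28 × 372.11/331 ≈ 70.0 kHz.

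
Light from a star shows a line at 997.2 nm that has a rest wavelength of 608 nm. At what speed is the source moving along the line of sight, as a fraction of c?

λ'/λ₀ = 1.6401 > 1 (redshift), so the source is receding.
λ'/λ₀ = √((1 + β)/(1 − β)) for a receding source ⇒ β = (r² − 1)/(r² + 1) with r = λ'/λ₀.
β = (2.6900 − 1)/(2.6900 + 1) ≈ 0.458.

0.458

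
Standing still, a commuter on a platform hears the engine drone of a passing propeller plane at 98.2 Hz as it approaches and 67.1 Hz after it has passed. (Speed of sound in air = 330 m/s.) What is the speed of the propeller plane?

f₁/f₂ = (v + v_s)/(v − v_s), so v_s = v · (f₁ − f₂)/(f₁ + f₂).
v_s = 330 × (98.2 − 67.1)/(98.2 + 67.1) = 330 × 31.1/165.3 ≈ 62 m/s.

62 m/s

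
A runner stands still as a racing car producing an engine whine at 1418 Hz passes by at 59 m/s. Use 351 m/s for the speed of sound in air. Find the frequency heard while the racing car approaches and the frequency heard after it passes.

Approaching: f₁ = f · v/(v − v_s) = 1418 × 351/292 ≈ 1705 Hz.
Receding: f₂ = f · v/(v + v_s) = 1418 × 351/410 ≈ 1214 Hz.

1705 Hz approaching; 1214 Hz receding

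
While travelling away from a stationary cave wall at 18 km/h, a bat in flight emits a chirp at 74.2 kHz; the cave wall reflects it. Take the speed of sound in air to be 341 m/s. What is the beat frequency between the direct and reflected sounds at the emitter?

18 km/h = 5 m/s.
The cave wall receives the sound from a moving source: f₁ = f₀ · v/(v + v_e) = 74.2 × 341/346 ≈ 73.13 kHz.
On the return leg the bat in flight is a moving observer: f₂ = f₁ · (v − v_e)/v = 73.13 × 336/341 ≈ 72.06 kHz.
Equivalently f₂ = f₀ · (v − v_e)/(v + v_e).
Beat against the emitted tone (with f₀ = 74200 Hz): |f₂ − f₀| = 2v_e·f₀/(v + v_e) = 2 × 5 × 74200/346 ≈ 2145 Hz.

2145 Hz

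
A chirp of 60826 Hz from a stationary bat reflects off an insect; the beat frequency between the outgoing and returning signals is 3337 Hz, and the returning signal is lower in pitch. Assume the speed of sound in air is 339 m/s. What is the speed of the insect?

9.6 m/s

Double Doppler shift off a moving reflector: f₂ = f₀ · (v + u)/(v − u) (u > 0 toward emitter).
Returning signal is lower, so f₂ = f₀ − Δf = 60826 − 3337 = 57489 Hz.
Rearranging, u = v · (f₂ − f₀)/(f₂ + f₀) = 339 × -3337/118315 ≈ -9.6 m/s.
So the insect is moving at 9.6 m/s away from the emitter.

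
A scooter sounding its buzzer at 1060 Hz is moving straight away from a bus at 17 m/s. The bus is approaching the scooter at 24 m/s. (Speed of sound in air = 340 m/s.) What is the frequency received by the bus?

Both move, so f' = f · (v + v_o)/(v + v_s).
f' = 1060 × (340 + 24)/(340 + 17) = 1060 × 364/357 ≈ 1081 Hz.

1081 Hz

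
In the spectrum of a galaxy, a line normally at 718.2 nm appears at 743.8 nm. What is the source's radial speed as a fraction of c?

λ'/λ₀ = 1.0356 > 1 (redshift), so the source is receding.
λ'/λ₀ = √((1 + β)/(1 − β)) for a receding source ⇒ β = (r² − 1)/(r² + 1) with r = λ'/λ₀.
β = (1.0726 − 1)/(1.0726 + 1) ≈ 0.035.

0.035c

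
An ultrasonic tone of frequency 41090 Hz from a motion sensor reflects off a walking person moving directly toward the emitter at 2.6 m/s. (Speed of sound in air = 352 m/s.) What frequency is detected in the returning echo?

At the walking person (a moving observer), f₁ = f₀ · (v + u)/v = 41090 × 354.6/352 ≈ 41394 Hz.
On reflection it acts as a source moving toward the stationary detector: f₂ = f₁ · v/(v − u) = 41394 × 352/349.4 ≈ 41702 Hz.

41702 Hz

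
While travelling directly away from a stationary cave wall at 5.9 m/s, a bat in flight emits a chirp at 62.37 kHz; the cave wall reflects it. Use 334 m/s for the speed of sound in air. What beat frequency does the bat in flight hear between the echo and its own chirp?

The cave wall receives the sound from a moving source: f₁ = f₀ · v/(v + v_e) = 62.37 × 334/339.9 ≈ 61.29 kHz.
On the return leg the bat in flight is a moving observer: f₂ = f₁ · (v − v_e)/v = 61.29 × 328.1/334 ≈ 60.20 kHz.
Beat against the emitted tone (with f₀ = 62370 Hz): |f₂ − f₀| = 2v_e·f₀/(v + v_e) = 2 × 5.9 × 62370/339.9 ≈ 2165 Hz.

2165 Hz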